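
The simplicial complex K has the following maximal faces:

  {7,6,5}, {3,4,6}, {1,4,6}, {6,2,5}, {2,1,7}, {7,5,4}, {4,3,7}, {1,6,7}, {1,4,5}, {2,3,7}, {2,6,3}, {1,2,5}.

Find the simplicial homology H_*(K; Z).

H_0 ≅ Z,  H_1 ≅ Z/2Z,  H_2 = 0.

K has 7 vertices, 18 edges, 12 triangles.
rank ∂_0 = 0, rank ∂_1 = 6 ⇒ b_0 = 7 − 0 − 6 = 1; all invariant factors of ∂_1 are 1 so no torsion. So H_0 = Z.
rank ∂_1 = 6, rank ∂_2 = 12 ⇒ b_1 = 18 − 6 − 12 = 0; ∂_2 has invariant factor(s) [2] giving torsion. So H_1 = Z/2Z.
rank ∂_2 = 12, rank ∂_3 = 0 ⇒ b_2 = 12 − 12 − 0 = 0. So H_2 = 0.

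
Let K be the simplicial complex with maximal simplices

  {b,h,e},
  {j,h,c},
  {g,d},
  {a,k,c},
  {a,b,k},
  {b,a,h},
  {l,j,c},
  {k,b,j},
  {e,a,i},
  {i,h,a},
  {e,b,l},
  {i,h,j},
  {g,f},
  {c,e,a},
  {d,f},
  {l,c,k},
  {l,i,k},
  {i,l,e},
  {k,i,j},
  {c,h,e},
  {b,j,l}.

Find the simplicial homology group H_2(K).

Order the vertices as a < b < c < d < e < f < g < h < i < j < k < l. Listing each simplex with vertices in this order, K has dimension 2 with simplices:

  0-simplices (12): a, b, c, d, e, f, g, h, i, j, k, l
  1-simplices (30): ab, ac, ae, ah, ai, ak, be, bh, bj, bk, bl, ce, ch, cj, ck, cl, df, dg, eh, ei, el, fg, hi, hj, ij, ik, il, jk, jl, kl
  2-simplices (18): abh, abk, ace, ack, aei, ahi, beh, bel, bjk, bjl, ceh, chj, cjl, ckl, eil, hij, ijk, ikl

so the chain groups are C_0 ≅ Z^12, C_1 ≅ Z^30, C_2 ≅ Z^18.

The boundary map ∂_1: C_1 → C_0 maps an edge to its endpoints' difference, ∂[p,q] = q − p. For instance
  ∂cj = j − c.
The 12×30 boundary matrix has rank 10 and Smith normal form diag(1,1,1,1,1,1,1,1,1,1).

The boundary map ∂_2: C_2 → C_1 maps a triangle to the signed sum of its edges. For instance
  ∂abk = bk − ak + ab,
  ∂bjl = jl − bl + bj.
As a 30×18 matrix over Z this has rank 18, with invariant factors (1,1,1,1,1,1,1,1,1,1,1,1,1,1,1,1,1,2).

Now H_k = ker ∂_k / im ∂_{k+1}, so:

  H_2: rank ker ∂_2 − rank ∂_3 = (18 − 18) − 0 = 0, and there is no ∂_3, so H_2 = 0.

(K is a triangulation of the disjoint union of the circle S^1 and the Klein bottle.)

H_2 = 0.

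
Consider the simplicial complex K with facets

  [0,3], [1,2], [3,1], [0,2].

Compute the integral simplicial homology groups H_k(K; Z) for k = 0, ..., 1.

Fix the vertex order 0 < 1 < 2 < 3 and write every simplex with vertices in increasing order. Then dim K = 1 and the simplices of K are:

  0-simplices (4): [0], [1], [2], [3]
  1-simplices (4): [0,2], [0,3], [1,2], [1,3]

giving chain groups C_0 ≅ Z^4, C_1 ≅ Z^4.

Boundary ∂_1: C_1 → C_0 maps an edge to its endpoints' difference, ∂[p,q] = q − p.
The 4×4 boundary matrix has rank 3 and Smith normal form diag(1,1,1).

Computing H_k = (kernel of ∂_k) / (image of ∂_{k+1}):

  H_0: rank C_0 − rank ∂_1 = 4 − 3 = 1, and the invariant factors of ∂_1 are all 1, so H_0 = Z.
  H_1: rank ker ∂_1 − rank ∂_2 = (4 − 3) − 0 = 1, and there is no ∂_2, so H_1 = Z.

H_0 = Z,  H_1 = Z.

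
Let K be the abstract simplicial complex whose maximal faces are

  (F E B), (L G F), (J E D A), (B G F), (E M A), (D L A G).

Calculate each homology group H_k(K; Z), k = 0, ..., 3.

H_0 ≅ Z,  H_1 ≅ Z,  H_2 = 0,  H_3 = 0.

We work with the vertex ordering A < B < D < E < F < G < J < L < M. The simplices of K, each written with vertices in increasing order, are:

  0-simplices (9): A, B, D, E, F, G, J, L, M
  1-simplices (19): AD, AE, AG, AJ, AL, AM, BE, BF, BG, DE, DG, DJ, DL, EF, EJ, EM, FG, FL, GL
  2-simplices (12): ADE, ADG, ADJ, ADL, AEJ, AEM, AGL, BEF, BFG, DEJ, DGL, FGL
  3-simplices (2): ADEJ, ADGL

so the chain groups are C_0 ≅ Z^9, C_1 ≅ Z^19, C_2 ≅ Z^12, C_3 ≅ Z^2.

Boundary ∂_1: C_1 → C_0 is given by ∂[p,q] = [q] − [p]. For instance
  ∂FL = L − F.
This gives a 9×19 integer matrix of rank 8; reducing to Smith normal form yields diagonal entries (1,1,1,1,1,1,1,1).

∂_2: C_2 → C_1 acts by ∂[p,q,r] = [q,r] − [p,r] + [p,q]. For instance
  ∂ADG = DG − AG + AD,
  ∂FGL = GL − FL + FG.
This gives a 19×12 integer matrix of rank 10; reducing to Smith normal form yields diagonal entries (1,1,1,1,1,1,1,1,1,1).

∂_3: C_3 → C_2 sends each 3-simplex σ to the alternating sum Σ_i (−1)^i (σ with its i-th vertex removed). For instance
  ∂ADGL = DGL − AGL + ADL − ADG,
  ∂ADEJ = DEJ − AEJ + ADJ − ADE.
This gives a 12×2 integer matrix of rank 2; reducing to Smith normal form yields diagonal entries (1,1).

Reading off H_k = ker ∂_k / im ∂_{k+1}:

  H_0: rank C_0 − rank ∂_1 = 9 − 8 = 1, and the invariant factors of ∂_1 are all 1, so H_0 ≅ Z.
  H_1: rank ker ∂_1 − rank ∂_2 = (19 − 8) − 10 = 1, and the invariant factors of ∂_2 are all 1, so H_1 ≅ Z.
  H_2: rank ker ∂_2 − rank ∂_3 = (12 − 10) − 2 = 0, and the invariant factors of ∂_3 are all 1, so H_2 ≅ 0.
  H_3: rank ker ∂_3 − rank ∂_4 = (2 − 2) − 0 = 0, and there is no ∂_4, so H_3 ≅ 0.

As a check, the Euler characteristic is 9 − 19 + 12 − 2 = 0, which agrees with 1 − 1 + 0 − 0 = 0.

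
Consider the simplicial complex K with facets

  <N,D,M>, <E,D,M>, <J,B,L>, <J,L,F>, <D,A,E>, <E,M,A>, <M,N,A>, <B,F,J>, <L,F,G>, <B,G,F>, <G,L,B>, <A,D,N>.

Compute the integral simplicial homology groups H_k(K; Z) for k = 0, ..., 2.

H_0 = Z^2,  H_1 = 0,  H_2 = Z^2.

Fix the vertex order A < B < D < E < F < G < J < L < M < N and write every simplex with vertices in increasing order. Then dim K = 2 and the simplices of K are:

  0-simplices (10): A, B, D, E, F, G, J, L, M, N
  1-simplices (18): AD, AE, AM, AN, BF, BG, BJ, BL, DE, DM, DN, EM, FG, FJ, FL, GL, JL, MN
  2-simplices (12): ADE, ADN, AEM, AMN, BFG, BFJ, BGL, BJL, DEM, DMN, FGL, FJL

giving chain groups C_0 ≅ Z^10, C_1 ≅ Z^18, C_2 ≅ Z^12.

∂_1: C_1 → C_0 sends each edge [p,q] (with p < q) to q − p. For instance
  ∂AN = N − A.
The 10×18 boundary matrix has rank 8 and Smith normal form diag(1,1,1,1,1,1,1,1).

Boundary ∂_2: C_2 → C_1 acts by ∂[p,q,r] = [q,r] − [p,r] + [p,q]. For instance
  ∂FGL = GL − FL + FG,
  ∂DEM = EM − DM + DE.
This gives a 18×12 integer matrix of rank 10; reducing to Smith normal form yields diagonal entries (1,1,1,1,1,1,1,1,1,1).

Reading off H_k = ker ∂_k / im ∂_{k+1}:

  H_0: rank C_0 − rank ∂_1 = 10 − 8 = 2, and the invariant factors of ∂_1 are all 1, so H_0 = Z^2.
  H_1: rank ker ∂_1 − rank ∂_2 = (18 − 8) − 10 = 0, and the invariant factors of ∂_2 are all 1, so H_1 = 0.
  H_2: rank ker ∂_2 − rank ∂_3 = (12 − 10) − 0 = 2, and there is no ∂_3, so H_2 = Z^2.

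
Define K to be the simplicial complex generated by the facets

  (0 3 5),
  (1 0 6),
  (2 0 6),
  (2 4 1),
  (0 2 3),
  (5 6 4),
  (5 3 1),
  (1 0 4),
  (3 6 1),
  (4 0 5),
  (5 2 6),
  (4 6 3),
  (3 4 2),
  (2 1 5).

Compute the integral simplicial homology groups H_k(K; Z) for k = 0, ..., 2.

Order the vertices as 0 < 1 < 2 < 3 < 4 < 5 < 6. Listing each simplex with vertices in this order, K has dimension 2 with simplices:

  0-simplices (7): [0], [1], [2], [3], [4], [5], [6]
  1-simplices (21): [0,1], [0,2], [0,3], [0,4], [0,5], [0,6], [1,2], [1,3], [1,4], [1,5], [1,6], [2,3], [2,4], [2,5], [2,6], [3,4], [3,5], [3,6], [4,5], [4,6], [5,6]
  2-simplices (14): [0,1,4], [0,1,6], [0,2,3], [0,2,6], [0,3,5], [0,4,5], [1,2,4], [1,2,5], [1,3,5], [1,3,6], [2,3,4], [2,5,6], [3,4,6], [4,5,6]

so the chain groups are C_0 ≅ Z^7, C_1 ≅ Z^21, C_2 ≅ Z^14.

The boundary map ∂_1: C_1 → C_0 maps an edge to its endpoints' difference, ∂[p,q] = q − p. For instance
  ∂[0,2] = [2] − [0].
The resulting 7×21 matrix has rank 6, and its Smith normal form has invariant factors (1,1,1,1,1,1).

Boundary ∂_2: C_2 → C_1 maps a triangle to the signed sum of its edges. For instance
  ∂[0,1,6] = [1,6] − [0,6] + [0,1],
  ∂[0,2,3] = [2,3] − [0,3] + [0,2].
This gives a 21×14 integer matrix of rank 13; reducing to Smith normal form yields diagonal entries (1,1,1,1,1,1,1,1,1,1,1,1,1).

Reading off H_k = ker ∂_k / im ∂_{k+1}:

  H_0: rank C_0 − rank ∂_1 = 7 − 6 = 1, and the invariant factors of ∂_1 are all 1, so H_0 = Z.
  H_1: rank ker ∂_1 − rank ∂_2 = (21 − 6) − 13 = 2, and the invariant factors of ∂_2 are all 1, so H_1 = Z^2.
  H_2: rank ker ∂_2 − rank ∂_3 = (14 − 13) − 0 = 1, and there is no ∂_3, so H_2 = Z.

As a check, the Euler characteristic is 7 − 21 + 14 = 0, which agrees with 1 − 2 + 1 = 0.

H_0 ≅ Z,  H_1 ≅ Z^2,  H_2 ≅ Z.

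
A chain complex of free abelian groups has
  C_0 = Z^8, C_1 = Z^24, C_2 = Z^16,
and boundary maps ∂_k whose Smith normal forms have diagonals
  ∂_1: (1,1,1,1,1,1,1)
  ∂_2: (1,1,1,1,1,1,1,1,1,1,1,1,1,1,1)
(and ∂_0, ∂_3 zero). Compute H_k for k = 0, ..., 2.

H_0: b_0 = 8 − 0 − 7 = 1; torsion from ∂_1 factors > 1: none. So H_0 ≅ Z.
H_1: b_1 = 24 − 7 − 15 = 2; torsion from ∂_2 factors > 1: none. So H_1 ≅ Z^2.
H_2: b_2 = 16 − 15 − 0 = 1; torsion from ∂_3 factors > 1: none. So H_2 ≅ Z.

H_0 ≅ Z,  H_1 ≅ Z^2,  H_2 ≅ Z.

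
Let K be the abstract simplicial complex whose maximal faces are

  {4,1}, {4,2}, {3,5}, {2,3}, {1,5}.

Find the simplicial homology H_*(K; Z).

H_0 = Z,  H_1 = Z.

Order the vertices as 1 < 2 < 3 < 4 < 5. Listing each simplex with vertices in this order, K has dimension 1 with simplices:

  0-simplices (5): [1], [2], [3], [4], [5]
  1-simplices (5): [1,4], [1,5], [2,3], [2,4], [3,5]

Hence C_0 ≅ Z^5, C_1 ≅ Z^5.

∂_1: C_1 → C_0 maps an edge to its endpoints' difference, ∂[p,q] = q − p.
The resulting 5×5 matrix has rank 4, and its Smith normal form has invariant factors (1,1,1,1).

Now H_k = ker ∂_k / im ∂_{k+1}, so:

  H_0: rank C_0 − rank ∂_1 = 5 − 4 = 1, and the invariant factors of ∂_1 are all 1, so H_0 = Z.
  H_1: rank ker ∂_1 − rank ∂_2 = (5 − 4) − 0 = 1, and there is no ∂_2, so H_1 = Z.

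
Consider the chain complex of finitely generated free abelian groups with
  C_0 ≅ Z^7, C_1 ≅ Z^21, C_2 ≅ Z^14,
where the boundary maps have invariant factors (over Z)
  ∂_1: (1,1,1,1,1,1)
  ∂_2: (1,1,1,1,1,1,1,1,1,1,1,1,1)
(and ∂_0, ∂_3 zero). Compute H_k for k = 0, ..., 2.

H_0: b_0 = 7 − 0 − 6 = 1; torsion from ∂_1 factors > 1: none. So H_0 ≅ Z.
H_1: b_1 = 21 − 6 − 13 = 2; torsion from ∂_2 factors > 1: none. So H_1 ≅ Z^2.
H_2: b_2 = 14 − 13 − 0 = 1; torsion from ∂_3 factors > 1: none. So H_2 ≅ Z.

H_0 ≅ Z,  H_1 ≅ Z^2,  H_2 ≅ Z.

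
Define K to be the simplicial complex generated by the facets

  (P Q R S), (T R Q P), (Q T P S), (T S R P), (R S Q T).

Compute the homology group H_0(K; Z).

We work with the vertex ordering P < Q < R < S < T. The simplices of K, each written with vertices in increasing order, are:

  0-simplices (5): P, Q, R, S, T
  1-simplices (10): PQ, PR, PS, PT, QR, QS, QT, RS, RT, ST
  2-simplices (10): PQR, PQS, PQT, PRS, PRT, PST, QRS, QRT, QST, RST
  3-simplices (5): PQRS, PQRT, PQST, PRST, QRST

so the chain groups are C_0 ≅ Z^5, C_1 ≅ Z^10, C_2 ≅ Z^10, C_3 ≅ Z^5.

Boundary ∂_1: C_1 → C_0 sends each edge [p,q] (with p < q) to q − p. For instance
  ∂PQ = Q − P.
The resulting 5×10 matrix has rank 4, and its Smith normal form has invariant factors (1,1,1,1).

Boundary ∂_2: C_2 → C_1 sends each 2-simplex [p,q,r] to [q,r] − [p,r] + [p,q]. For instance
  ∂PQT = QT − PT + PQ,
  ∂PQS = QS − PS + PQ.
The resulting 10×10 matrix has rank 6, and its Smith normal form has invariant factors (1,1,1,1,1,1).

Boundary ∂_3: C_3 → C_2 sends each 3-simplex σ to the alternating sum Σ_i (−1)^i (σ with its i-th vertex removed). For instance
  ∂PRST = RST − PST + PRT − PRS,
  ∂PQRS = QRS − PRS + PQS − PQR.
The 10×5 boundary matrix has rank 4 and Smith normal form diag(1,1,1,1).

From H_k ≅ ker(∂_k) / im(∂_{k+1}) we obtain:

  H_0: rank C_0 − rank ∂_1 = 5 − 4 = 1, and the invariant factors of ∂_1 are all 1, so H_0 = Z.

(K is a triangulation of the 3-sphere S^3.)

H_0 = Z.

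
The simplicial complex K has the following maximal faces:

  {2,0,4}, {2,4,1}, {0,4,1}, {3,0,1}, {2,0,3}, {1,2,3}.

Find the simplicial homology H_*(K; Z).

H_0 = Z,  H_1 = 0,  H_2 = Z.

We work with the vertex ordering 0 < 1 < 2 < 3 < 4. The simplices of K, each written with vertices in increasing order, are:

  0-simplices (5): [0], [1], [2], [3], [4]
  1-simplices (9): [0,1], [0,2], [0,3], [0,4], [1,2], [1,3], [1,4], [2,3], [2,4]
  2-simplices (6): [0,1,3], [0,1,4], [0,2,3], [0,2,4], [1,2,3], [1,2,4]

giving chain groups C_0 ≅ Z^5, C_1 ≅ Z^9, C_2 ≅ Z^6.

∂_1: C_1 → C_0 is given by ∂[p,q] = [q] − [p]. For instance
  ∂[2,4] = [4] − [2].
This gives a 5×9 integer matrix of rank 4; reducing to Smith normal form yields diagonal entries (1,1,1,1).

Boundary ∂_2: C_2 → C_1 maps a triangle to the signed sum of its edges. For instance
  ∂[0,1,4] = [1,4] − [0,4] + [0,1],
  ∂[0,1,3] = [1,3] − [0,3] + [0,1].
This gives a 9×6 integer matrix of rank 5; reducing to Smith normal form yields diagonal entries (1,1,1,1,1).

Computing H_k = (kernel of ∂_k) / (image of ∂_{k+1}):

  H_0: rank C_0 − rank ∂_1 = 5 − 4 = 1, and the invariant factors of ∂_1 are all 1, so H_0 ≅ Z.
  H_1: rank ker ∂_1 − rank ∂_2 = (9 − 4) − 5 = 0, and the invariant factors of ∂_2 are all 1, so H_1 ≅ 0.
  H_2: rank ker ∂_2 − rank ∂_3 = (6 − 5) − 0 = 1, and there is no ∂_3, so H_2 ≅ Z.

(K is a triangulation of the 2-sphere S^2.)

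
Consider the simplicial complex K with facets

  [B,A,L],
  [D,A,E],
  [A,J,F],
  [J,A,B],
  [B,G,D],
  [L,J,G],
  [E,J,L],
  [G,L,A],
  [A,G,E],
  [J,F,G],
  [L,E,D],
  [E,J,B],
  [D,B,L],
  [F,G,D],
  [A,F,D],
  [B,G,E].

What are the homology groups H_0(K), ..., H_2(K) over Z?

H_0 ≅ Z,  H_1 ≅ Z^2,  H_2 ≅ Z.

K has 8 vertices, 24 edges, 16 triangles.
rank ∂_0 = 0, rank ∂_1 = 7 ⇒ b_0 = 8 − 0 − 7 = 1; all invariant factors of ∂_1 are 1 so no torsion. So H_0 ≅ Z.
rank ∂_1 = 7, rank ∂_2 = 15 ⇒ b_1 = 24 − 7 − 15 = 2; all invariant factors of ∂_2 are 1 so no torsion. So H_1 ≅ Z^2.
rank ∂_2 = 15, rank ∂_3 = 0 ⇒ b_2 = 16 − 15 − 0 = 1. So H_2 ≅ Z.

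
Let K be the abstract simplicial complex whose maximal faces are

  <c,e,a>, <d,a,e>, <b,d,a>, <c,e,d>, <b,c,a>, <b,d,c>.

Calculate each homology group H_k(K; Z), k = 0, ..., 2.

H_0 = Z,  H_1 = 0,  H_2 = Z.

K has 5 vertices, 9 edges, 6 triangles.
rank ∂_0 = 0, rank ∂_1 = 4 ⇒ b_0 = 5 − 0 − 4 = 1; all invariant factors of ∂_1 are 1 so no torsion. So H_0 = Z.
rank ∂_1 = 4, rank ∂_2 = 5 ⇒ b_1 = 9 − 4 − 5 = 0; all invariant factors of ∂_2 are 1 so no torsion. So H_1 = 0.
rank ∂_2 = 5, rank ∂_3 = 0 ⇒ b_2 = 6 − 5 − 0 = 1. So H_2 = Z.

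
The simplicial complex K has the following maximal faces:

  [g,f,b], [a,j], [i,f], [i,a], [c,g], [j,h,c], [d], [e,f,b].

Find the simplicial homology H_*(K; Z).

H_0 = Z^2,  H_1 = Z,  H_2 = 0.

Fix the vertex order a < b < c < d < e < f < g < h < i < j and write every simplex with vertices in increasing order. Then dim K = 2 and the simplices of K are:

  0-simplices (10): a, b, c, d, e, f, g, h, i, j
  1-simplices (12): ai, aj, be, bf, bg, cg, ch, cj, ef, fg, fi, hj
  2-simplices (3): bef, bfg, chj

so the chain groups are C_0 ≅ Z^10, C_1 ≅ Z^12, C_2 ≅ Z^3.

∂_1: C_1 → C_0 maps an edge to its endpoints' difference, ∂[p,q] = q − p.
This gives a 10×12 integer matrix of rank 8; reducing to Smith normal form yields diagonal entries (1,1,1,1,1,1,1,1).

∂_2: C_2 → C_1 acts by ∂[p,q,r] = [q,r] − [p,r] + [p,q]. For instance
  ∂bef = ef − bf + be,
  ∂bfg = fg − bg + bf.
The 12×3 boundary matrix has rank 3 and Smith normal form diag(1,1,1).

Computing H_k = (kernel of ∂_k) / (image of ∂_{k+1}):

  H_0: rank C_0 − rank ∂_1 = 10 − 8 = 2, and the invariant factors of ∂_1 are all 1, so H_0 ≅ Z^2.
  H_1: rank ker ∂_1 − rank ∂_2 = (12 − 8) − 3 = 1, and the invariant factors of ∂_2 are all 1, so H_1 ≅ Z.
  H_2: rank ker ∂_2 − rank ∂_3 = (3 − 3) − 0 = 0, and there is no ∂_3, so H_2 ≅ 0.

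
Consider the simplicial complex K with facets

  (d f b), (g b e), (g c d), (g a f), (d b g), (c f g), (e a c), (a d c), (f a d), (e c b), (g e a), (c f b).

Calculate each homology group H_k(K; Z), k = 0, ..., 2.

H_0 ≅ Z,  H_1 ≅ Z/2,  H_2 = 0.

We work with the vertex ordering a < b < c < d < e < f < g. The simplices of K, each written with vertices in increasing order, are:

  0-simplices (7): a, b, c, d, e, f, g
  1-simplices (18): ac, ad, ae, af, ag, bc, bd, be, bf, bg, cd, ce, cf, cg, df, dg, eg, fg
  2-simplices (12): acd, ace, adf, aeg, afg, bce, bcf, bdf, bdg, beg, cdg, cfg

so the chain groups are C_0 ≅ Z^7, C_1 ≅ Z^18, C_2 ≅ Z^12.

Boundary ∂_1: C_1 → C_0 maps an edge to its endpoints' difference, ∂[p,q] = q − p.
The resulting 7×18 matrix has rank 6, and its Smith normal form has invariant factors (1,1,1,1,1,1).

The boundary map ∂_2: C_2 → C_1 maps a triangle to the signed sum of its edges. For instance
  ∂bdf = df − bf + bd,
  ∂ace = ce − ae + ac.
As a 18×12 matrix over Z this has rank 12, with invariant factors (1,1,1,1,1,1,1,1,1,1,1,2).

Computing H_k = (kernel of ∂_k) / (image of ∂_{k+1}):

  H_0: rank C_0 − rank ∂_1 = 7 − 6 = 1, and the invariant factors of ∂_1 are all 1, so H_0 ≅ Z.
  H_1: rank ker ∂_1 − rank ∂_2 = (18 − 6) − 12 = 0, and ∂_2 has invariant factor 2 > 1, so H_1 ≅ Z/2.
  H_2: rank ker ∂_2 − rank ∂_3 = (12 − 12) − 0 = 0, and there is no ∂_3, so H_2 ≅ 0.

(K is a triangulation of the real projective plane RP^2.)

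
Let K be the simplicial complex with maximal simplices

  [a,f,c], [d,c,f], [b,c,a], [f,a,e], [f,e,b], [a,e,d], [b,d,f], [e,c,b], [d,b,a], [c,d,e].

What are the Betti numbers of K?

b_0 = 1, b_1 = 0, b_2 = 0.

Order the vertices as a < b < c < d < e < f. Listing each simplex with vertices in this order, K has dimension 2 with simplices:

  0-simplices (6): a, b, c, d, e, f
  1-simplices (15): ab, ac, ad, ae, af, bc, bd, be, bf, cd, ce, cf, de, df, ef
  2-simplices (10): abc, abd, acf, ade, aef, bce, bdf, bef, cde, cdf

so the chain groups are C_0 ≅ Z^6, C_1 ≅ Z^15, C_2 ≅ Z^10.

The boundary map ∂_1: C_1 → C_0 maps an edge to its endpoints' difference, ∂[p,q] = q − p. For instance
  ∂ad = d − a.
As a 6×15 matrix over Z this has rank 5, with invariant factors (1,1,1,1,1).

Boundary ∂_2: C_2 → C_1 maps a triangle to the signed sum of its edges. For instance
  ∂aef = ef − af + ae,
  ∂acf = cf − af + ac.
The resulting 15×10 matrix has rank 10, and its Smith normal form has invariant factors (1,1,1,1,1,1,1,1,1,2).

From H_k ≅ ker(∂_k) / im(∂_{k+1}) we obtain:

  H_0: rank C_0 − rank ∂_1 = 6 − 5 = 1, and the invariant factors of ∂_1 are all 1, so H_0 ≅ Z.
  H_1: rank ker ∂_1 − rank ∂_2 = (15 − 5) − 10 = 0, and ∂_2 has invariant factor 2 > 1, so H_1 ≅ Z/2.
  H_2: rank ker ∂_2 − rank ∂_3 = (10 − 10) − 0 = 0, and there is no ∂_3, so H_2 ≅ 0.

Hence the Betti numbers are b_0 = 1, b_1 = 0, b_2 = 0.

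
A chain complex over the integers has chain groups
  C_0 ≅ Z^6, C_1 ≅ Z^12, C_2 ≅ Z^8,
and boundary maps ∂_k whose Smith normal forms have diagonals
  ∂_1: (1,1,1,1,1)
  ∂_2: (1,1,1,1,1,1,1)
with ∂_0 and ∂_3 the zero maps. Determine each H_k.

H_0: b_0 = 6 − 0 − 5 = 1; torsion from ∂_1 factors > 1: none. So H_0 ≅ Z.
H_1: b_1 = 12 − 5 − 7 = 0; torsion from ∂_2 factors > 1: none. So H_1 ≅ 0.
H_2: b_2 = 8 − 7 − 0 = 1; torsion from ∂_3 factors > 1: none. So H_2 ≅ Z.

H_0 ≅ Z,  H_1 = 0,  H_2 ≅ Z.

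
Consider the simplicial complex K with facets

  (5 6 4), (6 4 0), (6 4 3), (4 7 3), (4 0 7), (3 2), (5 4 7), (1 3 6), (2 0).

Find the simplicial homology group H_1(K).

H_1 = Z.

Fix the vertex order 0 < 1 < 2 < 3 < 4 < 5 < 6 < 7 and write every simplex with vertices in increasing order. Then dim K = 2 and the simplices of K are:

  0-simplices (8): [0], [1], [2], [3], [4], [5], [6], [7]
  1-simplices (15): [0,2], [0,4], [0,6], [0,7], [1,3], [1,6], [2,3], [3,4], [3,6], [3,7], [4,5], [4,6], [4,7], [5,6], [5,7]
  2-simplices (7): [0,4,6], [0,4,7], [1,3,6], [3,4,6], [3,4,7], [4,5,6], [4,5,7]

giving chain groups C_0 ≅ Z^8, C_1 ≅ Z^15, C_2 ≅ Z^7.

Boundary ∂_1: C_1 → C_0 sends each edge [p,q] (with p < q) to q − p. For instance
  ∂[1,6] = [6] − [1].
The resulting 8×15 matrix has rank 7, and its Smith normal form has invariant factors (1,1,1,1,1,1,1).

The boundary map ∂_2: C_2 → C_1 maps a triangle to the signed sum of its edges. For instance
  ∂[0,4,6] = [4,6] − [0,6] + [0,4],
  ∂[1,3,6] = [3,6] − [1,6] + [1,3].
The 15×7 boundary matrix has rank 7 and Smith normal form diag(1,1,1,1,1,1,1).

Reading off H_k = ker ∂_k / im ∂_{k+1}:

  H_1: rank ker ∂_1 − rank ∂_2 = (15 − 7) − 7 = 1, and the invariant factors of ∂_2 are all 1, so H_1 = Z.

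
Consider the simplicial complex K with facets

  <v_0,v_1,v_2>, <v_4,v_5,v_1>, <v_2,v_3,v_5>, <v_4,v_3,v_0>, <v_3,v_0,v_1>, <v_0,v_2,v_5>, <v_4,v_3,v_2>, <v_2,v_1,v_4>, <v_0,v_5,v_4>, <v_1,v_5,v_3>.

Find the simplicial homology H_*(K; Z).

Fix the vertex order v_0 < v_1 < v_2 < v_3 < v_4 < v_5 and write every simplex with vertices in increasing order. Then dim K = 2 and the simplices of K are:

  0-simplices (6): [v_0], [v_1], [v_2], [v_3], [v_4], [v_5]
  1-simplices (15): (15 of them)
  2-simplices (10): [v_0,v_1,v_2], [v_0,v_1,v_3], [v_0,v_2,v_5], [v_0,v_3,v_4], [v_0,v_4,v_5], [v_1,v_2,v_4], [v_1,v_3,v_5], [v_1,v_4,v_5], [v_2,v_3,v_4], [v_2,v_3,v_5]

so the chain groups are C_0 ≅ Z^6, C_1 ≅ Z^15, C_2 ≅ Z^10.

Boundary ∂_1: C_1 → C_0 sends each edge [p,q] (with p < q) to q − p. For instance
  ∂[v_3,v_4] = [v_4] − [v_3].
As a 6×15 matrix over Z this has rank 5, with invariant factors (1,1,1,1,1).

Boundary ∂_2: C_2 → C_1 maps a triangle to the signed sum of its edges. For instance
  ∂[v_0,v_1,v_3] = [v_1,v_3] − [v_0,v_3] + [v_0,v_1],
  ∂[v_1,v_4,v_5] = [v_4,v_5] − [v_1,v_5] + [v_1,v_4].
This gives a 15×10 integer matrix of rank 10; reducing to Smith normal form yields diagonal entries (1,1,1,1,1,1,1,1,1,2).

Now H_k = ker ∂_k / im ∂_{k+1}, so:

  H_0: rank C_0 − rank ∂_1 = 6 − 5 = 1, and the invariant factors of ∂_1 are all 1, so H_0 ≅ Z.
  H_1: rank ker ∂_1 − rank ∂_2 = (15 − 5) − 10 = 0, and ∂_2 has invariant factor 2 > 1, so H_1 ≅ Z/2Z.
  H_2: rank ker ∂_2 − rank ∂_3 = (10 − 10) − 0 = 0, and there is no ∂_3, so H_2 ≅ 0.

(K is a triangulation of the real projective plane RP^2.)

H_0 ≅ Z,  H_1 ≅ Z/2Z,  H_2 = 0.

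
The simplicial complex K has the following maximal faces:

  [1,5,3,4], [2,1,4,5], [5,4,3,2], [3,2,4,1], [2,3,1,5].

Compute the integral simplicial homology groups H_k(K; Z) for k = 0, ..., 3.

H_0 = Z,  H_1 = 0,  H_2 = 0,  H_3 = Z.

Take the total order 1 < 2 < 3 < 4 < 5 on the vertex set. Then K (dimension 3) consists of the simplices:

  0-simplices (5): [1], [2], [3], [4], [5]
  1-simplices (10): [1,2], [1,3], [1,4], [1,5], [2,3], [2,4], [2,5], [3,4], [3,5], [4,5]
  2-simplices (10): [1,2,3], [1,2,4], [1,2,5], [1,3,4], [1,3,5], [1,4,5], [2,3,4], [2,3,5], [2,4,5], [3,4,5]
  3-simplices (5): [1,2,3,4], [1,2,3,5], [1,2,4,5], [1,3,4,5], [2,3,4,5]

so the chain groups are C_0 ≅ Z^5, C_1 ≅ Z^10, C_2 ≅ Z^10, C_3 ≅ Z^5.

Boundary ∂_1: C_1 → C_0 is given by ∂[p,q] = [q] − [p]. For instance
  ∂[2,4] = [4] − [2].
As a 5×10 matrix over Z this has rank 4, with invariant factors (1,1,1,1).

Boundary ∂_2: C_2 → C_1 maps a triangle to the signed sum of its edges. For instance
  ∂[2,4,5] = [4,5] − [2,5] + [2,4],
  ∂[2,3,5] = [3,5] − [2,5] + [2,3].
The resulting 10×10 matrix has rank 6, and its Smith normal form has invariant factors (1,1,1,1,1,1).

Boundary ∂_3: C_3 → C_2 sends each 3-simplex σ to the alternating sum Σ_i (−1)^i (σ with its i-th vertex removed). For instance
  ∂[1,3,4,5] = [3,4,5] − [1,4,5] + [1,3,5] − [1,3,4],
  ∂[1,2,4,5] = [2,4,5] − [1,4,5] + [1,2,5] − [1,2,4].
This gives a 10×5 integer matrix of rank 4; reducing to Smith normal form yields diagonal entries (1,1,1,1).

Now H_k = ker ∂_k / im ∂_{k+1}, so:

  H_0: rank C_0 − rank ∂_1 = 5 − 4 = 1, and the invariant factors of ∂_1 are all 1, so H_0 ≅ Z.
  H_1: rank ker ∂_1 − rank ∂_2 = (10 − 4) − 6 = 0, and the invariant factors of ∂_2 are all 1, so H_1 ≅ 0.
  H_2: rank ker ∂_2 − rank ∂_3 = (10 − 6) − 4 = 0, and the invariant factors of ∂_3 are all 1, so H_2 ≅ 0.
  H_3: rank ker ∂_3 − rank ∂_4 = (5 − 4) − 0 = 1, and there is no ∂_4, so H_3 ≅ Z.

As a check, the Euler characteristic is 5 − 10 + 10 − 5 = 0, which agrees with 1 − 0 + 0 − 1 = 0.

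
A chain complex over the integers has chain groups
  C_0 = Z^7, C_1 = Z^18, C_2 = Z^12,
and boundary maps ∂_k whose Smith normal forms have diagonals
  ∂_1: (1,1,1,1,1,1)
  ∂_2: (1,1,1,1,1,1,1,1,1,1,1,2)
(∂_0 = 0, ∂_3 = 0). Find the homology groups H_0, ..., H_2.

H_0: b_0 = 7 − 0 − 6 = 1; torsion from ∂_1 factors > 1: none. So H_0 ≅ Z.
H_1: b_1 = 18 − 6 − 12 = 0; torsion from ∂_2 factors > 1: [2]. So H_1 ≅ Z/2Z.
H_2: b_2 = 12 − 12 − 0 = 0; torsion from ∂_3 factors > 1: none. So H_2 ≅ 0.

H_0 ≅ Z,  H_1 ≅ Z/2Z,  H_2 = 0.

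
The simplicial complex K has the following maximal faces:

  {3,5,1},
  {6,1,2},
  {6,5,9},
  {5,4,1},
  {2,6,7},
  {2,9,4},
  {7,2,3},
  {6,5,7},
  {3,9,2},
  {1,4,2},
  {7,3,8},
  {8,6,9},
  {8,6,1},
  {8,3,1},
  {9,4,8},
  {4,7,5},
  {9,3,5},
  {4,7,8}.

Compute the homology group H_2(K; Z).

Take the total order 1 < 2 < 3 < 4 < 5 < 6 < 7 < 8 < 9 on the vertex set. Then K (dimension 2) consists of the simplices:

  0-simplices (9): [1], [2], [3], [4], [5], [6], [7], [8], [9]
  1-simplices (27): (27 of them)
  2-simplices (18): [1,2,4], [1,2,6], [1,3,5], [1,3,8], [1,4,5], [1,6,8], [2,3,7], [2,3,9], [2,4,9], [2,6,7], [3,5,9], [3,7,8], [4,5,7], [4,7,8], [4,8,9], [5,6,7], [5,6,9], [6,8,9]

so the chain groups are C_0 ≅ Z^9, C_1 ≅ Z^27, C_2 ≅ Z^18.

The boundary map ∂_1: C_1 → C_0 maps an edge to its endpoints' difference, ∂[p,q] = q − p.
The resulting 9×27 matrix has rank 8, and its Smith normal form has invariant factors (1,1,1,1,1,1,1,1).

Boundary ∂_2: C_2 → C_1 acts by ∂[p,q,r] = [q,r] − [p,r] + [p,q]. For instance
  ∂[2,3,7] = [3,7] − [2,7] + [2,3],
  ∂[5,6,7] = [6,7] − [5,7] + [5,6].
As a 27×18 matrix over Z this has rank 17, with invariant factors (1,1,1,1,1,1,1,1,1,1,1,1,1,1,1,1,1).

Now H_k = ker ∂_k / im ∂_{k+1}, so:

  H_2: rank ker ∂_2 − rank ∂_3 = (18 − 17) − 0 = 1, and there is no ∂_3, so H_2 ≅ Z.

H_2 = Z.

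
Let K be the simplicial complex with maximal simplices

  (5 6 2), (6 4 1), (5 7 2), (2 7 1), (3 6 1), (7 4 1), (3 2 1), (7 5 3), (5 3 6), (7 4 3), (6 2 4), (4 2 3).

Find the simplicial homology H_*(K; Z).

H_0 = Z,  H_1 = Z/2Z,  H_2 = 0.

Order the vertices as 1 < 2 < 3 < 4 < 5 < 6 < 7. Listing each simplex with vertices in this order, K has dimension 2 with simplices:

  0-simplices (7): [1], [2], [3], [4], [5], [6], [7]
  1-simplices (18): [1,2], [1,3], [1,4], [1,6], [1,7], [2,3], [2,4], [2,5], [2,6], [2,7], [3,4], [3,5], [3,6], [3,7], [4,6], [4,7], [5,6], [5,7]
  2-simplices (12): [1,2,3], [1,2,7], [1,3,6], [1,4,6], [1,4,7], [2,3,4], [2,4,6], [2,5,6], [2,5,7], [3,4,7], [3,5,6], [3,5,7]

giving chain groups C_0 ≅ Z^7, C_1 ≅ Z^18, C_2 ≅ Z^12.

Boundary ∂_1: C_1 → C_0 is given by ∂[p,q] = [q] − [p].
The 7×18 boundary matrix has rank 6 and Smith normal form diag(1,1,1,1,1,1).

Boundary ∂_2: C_2 → C_1 acts by ∂[p,q,r] = [q,r] − [p,r] + [p,q]. For instance
  ∂[2,5,7] = [5,7] − [2,7] + [2,5],
  ∂[1,4,6] = [4,6] − [1,6] + [1,4].
This gives a 18×12 integer matrix of rank 12; reducing to Smith normal form yields diagonal entries (1,1,1,1,1,1,1,1,1,1,1,2).

Now H_k = ker ∂_k / im ∂_{k+1}, so:

  H_0: rank C_0 − rank ∂_1 = 7 − 6 = 1, and the invariant factors of ∂_1 are all 1, so H_0 ≅ Z.
  H_1: rank ker ∂_1 − rank ∂_2 = (18 − 6) − 12 = 0, and ∂_2 has invariant factor 2 > 1, so H_1 ≅ Z/2Z.
  H_2: rank ker ∂_2 − rank ∂_3 = (12 − 12) − 0 = 0, and there is no ∂_3, so H_2 ≅ 0.

As a check, the Euler characteristic is 7 − 18 + 12 = 1, which agrees with 1 − 0 + 0 = 1.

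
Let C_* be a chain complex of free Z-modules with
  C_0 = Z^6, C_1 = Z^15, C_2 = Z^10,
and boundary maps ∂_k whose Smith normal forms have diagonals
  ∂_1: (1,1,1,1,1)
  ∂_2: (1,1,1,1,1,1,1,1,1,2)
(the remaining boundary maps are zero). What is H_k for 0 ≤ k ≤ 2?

H_0: b_0 = 6 − 0 − 5 = 1; torsion from ∂_1 factors > 1: none. So H_0 ≅ Z.
H_1: b_1 = 15 − 5 − 10 = 0; torsion from ∂_2 factors > 1: [2]. So H_1 ≅ Z/2.
H_2: b_2 = 10 − 10 − 0 = 0; torsion from ∂_3 factors > 1: none. So H_2 ≅ 0.

H_0 ≅ Z,  H_1 ≅ Z/2,  H_2 = 0.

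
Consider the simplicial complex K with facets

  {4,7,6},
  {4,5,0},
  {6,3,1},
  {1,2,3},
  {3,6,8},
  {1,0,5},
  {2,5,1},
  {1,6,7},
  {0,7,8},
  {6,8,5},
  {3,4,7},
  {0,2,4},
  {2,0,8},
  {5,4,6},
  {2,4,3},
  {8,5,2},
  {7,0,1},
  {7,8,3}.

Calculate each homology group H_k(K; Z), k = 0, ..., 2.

H_0 = Z,  H_1 = Z ⊕ Z/2,  H_2 = 0.

K has 9 vertices, 27 edges, 18 triangles.
rank ∂_0 = 0, rank ∂_1 = 8 ⇒ b_0 = 9 − 0 − 8 = 1; all invariant factors of ∂_1 are 1 so no torsion. So H_0 = Z.
rank ∂_1 = 8, rank ∂_2 = 18 ⇒ b_1 = 27 − 8 − 18 = 1; ∂_2 has invariant factor(s) [2] giving torsion. So H_1 = Z ⊕ Z/2.
rank ∂_2 = 18, rank ∂_3 = 0 ⇒ b_2 = 18 − 18 − 0 = 0. So H_2 = 0.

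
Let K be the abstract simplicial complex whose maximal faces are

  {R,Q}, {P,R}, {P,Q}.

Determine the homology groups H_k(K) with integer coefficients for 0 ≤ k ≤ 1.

Order the vertices as P < Q < R. Listing each simplex with vertices in this order, K has dimension 1 with simplices:

  0-simplices (3): P, Q, R
  1-simplices (3): PQ, PR, QR

so the chain groups are C_0 ≅ Z^3, C_1 ≅ Z^3.

∂_1: C_1 → C_0 is given by ∂[p,q] = [q] − [p]. For instance
  ∂PQ = Q − P.
The resulting 3×3 matrix has rank 2, and its Smith normal form has invariant factors (1,1).

Computing H_k = (kernel of ∂_k) / (image of ∂_{k+1}):

  H_0: rank C_0 − rank ∂_1 = 3 − 2 = 1, and the invariant factors of ∂_1 are all 1, so H_0 = Z.
  H_1: rank ker ∂_1 − rank ∂_2 = (3 − 2) − 0 = 1, and there is no ∂_2, so H_1 = Z.

As a check, the Euler characteristic is 3 − 3 = 0, which agrees with 1 − 1 = 0.

H_0 = Z,  H_1 = Z.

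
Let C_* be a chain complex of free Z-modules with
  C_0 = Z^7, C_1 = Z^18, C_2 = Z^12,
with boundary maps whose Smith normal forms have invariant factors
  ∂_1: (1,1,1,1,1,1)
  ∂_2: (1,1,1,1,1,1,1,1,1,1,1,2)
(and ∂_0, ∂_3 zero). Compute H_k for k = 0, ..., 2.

H_0: b_0 = 7 − 0 − 6 = 1; torsion from ∂_1 factors > 1: none. So H_0 ≅ Z.
H_1: b_1 = 18 − 6 − 12 = 0; torsion from ∂_2 factors > 1: [2]. So H_1 ≅ Z/2Z.
H_2: b_2 = 12 − 12 − 0 = 0; torsion from ∂_3 factors > 1: none. So H_2 ≅ 0.

H_0 ≅ Z,  H_1 ≅ Z/2Z,  H_2 = 0.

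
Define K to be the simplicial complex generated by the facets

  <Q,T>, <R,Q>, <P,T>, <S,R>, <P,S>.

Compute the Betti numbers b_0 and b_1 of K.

Fix the vertex order P < Q < R < S < T and write every simplex with vertices in increasing order. Then dim K = 1 and the simplices of K are:

  0-simplices (5): P, Q, R, S, T
  1-simplices (5): PS, PT, QR, QT, RS

Hence C_0 ≅ Z^5, C_1 ≅ Z^5.

The boundary map ∂_1: C_1 → C_0 sends each edge [p,q] (with p < q) to q − p.
As a 5×5 matrix over Z this has rank 4, with invariant factors (1,1,1,1).

Now H_k = ker ∂_k / im ∂_{k+1}, so:

  H_0: rank C_0 − rank ∂_1 = 5 − 4 = 1, and the invariant factors of ∂_1 are all 1, so H_0 ≅ Z.
  H_1: rank ker ∂_1 − rank ∂_2 = (5 − 4) − 0 = 1, and there is no ∂_2, so H_1 ≅ Z.

(K is a triangulation of the circle S^1.)

Hence the Betti numbers are b_0 = 1, b_1 = 1.

b_0 = 1, b_1 = 1.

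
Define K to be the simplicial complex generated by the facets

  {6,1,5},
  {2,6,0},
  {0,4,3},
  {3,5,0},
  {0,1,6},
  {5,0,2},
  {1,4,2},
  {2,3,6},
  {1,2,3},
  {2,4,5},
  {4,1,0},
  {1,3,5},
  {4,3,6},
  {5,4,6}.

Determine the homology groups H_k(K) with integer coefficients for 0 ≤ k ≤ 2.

H_0 ≅ Z,  H_1 ≅ Z^2,  H_2 ≅ Z.

We work with the vertex ordering 0 < 1 < 2 < 3 < 4 < 5 < 6. The simplices of K, each written with vertices in increasing order, are:

  0-simplices (7): [0], [1], [2], [3], [4], [5], [6]
  1-simplices (21): [0,1], [0,2], [0,3], [0,4], [0,5], [0,6], [1,2], [1,3], [1,4], [1,5], [1,6], [2,3], [2,4], [2,5], [2,6], [3,4], [3,5], [3,6], [4,5], [4,6], [5,6]
  2-simplices (14): [0,1,4], [0,1,6], [0,2,5], [0,2,6], [0,3,4], [0,3,5], [1,2,3], [1,2,4], [1,3,5], [1,5,6], [2,3,6], [2,4,5], [3,4,6], [4,5,6]

Hence C_0 ≅ Z^7, C_1 ≅ Z^21, C_2 ≅ Z^14.

The boundary map ∂_1: C_1 → C_0 is given by ∂[p,q] = [q] − [p].
The 7×21 boundary matrix has rank 6 and Smith normal form diag(1,1,1,1,1,1).

The boundary map ∂_2: C_2 → C_1 maps a triangle to the signed sum of its edges. For instance
  ∂[2,3,6] = [3,6] − [2,6] + [2,3],
  ∂[0,1,4] = [1,4] − [0,4] + [0,1].
As a 21×14 matrix over Z this has rank 13, with invariant factors (1,1,1,1,1,1,1,1,1,1,1,1,1).

From H_k ≅ ker(∂_k) / im(∂_{k+1}) we obtain:

  H_0: rank C_0 − rank ∂_1 = 7 − 6 = 1, and the invariant factors of ∂_1 are all 1, so H_0 ≅ Z.
  H_1: rank ker ∂_1 − rank ∂_2 = (21 − 6) − 13 = 2, and the invariant factors of ∂_2 are all 1, so H_1 ≅ Z^2.
  H_2: rank ker ∂_2 − rank ∂_3 = (14 − 13) − 0 = 1, and there is no ∂_3, so H_2 ≅ Z.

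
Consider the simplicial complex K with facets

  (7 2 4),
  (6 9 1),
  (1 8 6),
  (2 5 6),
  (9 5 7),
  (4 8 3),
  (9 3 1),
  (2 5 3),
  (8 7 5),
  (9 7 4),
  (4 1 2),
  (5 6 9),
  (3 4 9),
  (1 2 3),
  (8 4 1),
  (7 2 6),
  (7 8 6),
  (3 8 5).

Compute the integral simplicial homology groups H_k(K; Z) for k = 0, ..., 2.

H_0 = Z,  H_1 = Z ⊕ Z/2,  H_2 = 0.

We work with the vertex ordering 1 < 2 < 3 < 4 < 5 < 6 < 7 < 8 < 9. The simplices of K, each written with vertices in increasing order, are:

  0-simplices (9): [1], [2], [3], [4], [5], [6], [7], [8], [9]
  1-simplices (27): (27 of them)
  2-simplices (18): [1,2,3], [1,2,4], [1,3,9], [1,4,8], [1,6,8], [1,6,9], [2,3,5], [2,4,7], [2,5,6], [2,6,7], [3,4,8], [3,4,9], [3,5,8], [4,7,9], [5,6,9], [5,7,8], [5,7,9], [6,7,8]

Hence C_0 ≅ Z^9, C_1 ≅ Z^27, C_2 ≅ Z^18.

The boundary map ∂_1: C_1 → C_0 is given by ∂[p,q] = [q] − [p]. For instance
  ∂[2,5] = [5] − [2].
As a 9×27 matrix over Z this has rank 8, with invariant factors (1,1,1,1,1,1,1,1).

∂_2: C_2 → C_1 sends each 2-simplex [p,q,r] to [q,r] − [p,r] + [p,q]. For instance
  ∂[2,6,7] = [6,7] − [2,7] + [2,6],
  ∂[5,7,8] = [7,8] − [5,8] + [5,7].
The resulting 27×18 matrix has rank 18, and its Smith normal form has invariant factors (1,1,1,1,1,1,1,1,1,1,1,1,1,1,1,1,1,2).

From H_k ≅ ker(∂_k) / im(∂_{k+1}) we obtain:

  H_0: rank C_0 − rank ∂_1 = 9 − 8 = 1, and the invariant factors of ∂_1 are all 1, so H_0 = Z.
  H_1: rank ker ∂_1 − rank ∂_2 = (27 − 8) − 18 = 1, and ∂_2 has invariant factor 2 > 1, so H_1 = Z ⊕ Z/2.
  H_2: rank ker ∂_2 − rank ∂_3 = (18 − 18) − 0 = 0, and there is no ∂_3, so H_2 = 0.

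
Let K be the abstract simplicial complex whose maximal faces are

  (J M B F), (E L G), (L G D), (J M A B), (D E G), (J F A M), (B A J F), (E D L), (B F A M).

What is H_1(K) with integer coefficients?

We work with the vertex ordering A < B < D < E < F < G < J < L < M. The simplices of K, each written with vertices in increasing order, are:

  0-simplices (9): A, B, D, E, F, G, J, L, M
  1-simplices (16): AB, AF, AJ, AM, BF, BJ, BM, DE, DG, DL, EG, EL, FJ, FM, GL, JM
  2-simplices (14): ABF, ABJ, ABM, AFJ, AFM, AJM, BFJ, BFM, BJM, DEG, DEL, DGL, EGL, FJM
  3-simplices (5): ABFJ, ABFM, ABJM, AFJM, BFJM

giving chain groups C_0 ≅ Z^9, C_1 ≅ Z^16, C_2 ≅ Z^14, C_3 ≅ Z^5.

The boundary map ∂_1: C_1 → C_0 maps an edge to its endpoints' difference, ∂[p,q] = q − p. For instance
  ∂GL = L − G.
As a 9×16 matrix over Z this has rank 7, with invariant factors (1,1,1,1,1,1,1).

Boundary ∂_2: C_2 → C_1 acts by ∂[p,q,r] = [q,r] − [p,r] + [p,q]. For instance
  ∂DEG = EG − DG + DE,
  ∂BFJ = FJ − BJ + BF.
The 16×14 boundary matrix has rank 9 and Smith normal form diag(1,1,1,1,1,1,1,1,1).

Boundary ∂_3: C_3 → C_2 sends each 3-simplex σ to the alternating sum Σ_i (−1)^i (σ with its i-th vertex removed). For instance
  ∂ABFM = BFM − AFM + ABM − ABF,
  ∂ABJM = BJM − AJM + ABM − ABJ.
The resulting 14×5 matrix has rank 4, and its Smith normal form has invariant factors (1,1,1,1).

Reading off H_k = ker ∂_k / im ∂_{k+1}:

  H_1: rank ker ∂_1 − rank ∂_2 = (16 − 7) − 9 = 0, and the invariant factors of ∂_2 are all 1, so H_1 = 0.

H_1 ≅ 0.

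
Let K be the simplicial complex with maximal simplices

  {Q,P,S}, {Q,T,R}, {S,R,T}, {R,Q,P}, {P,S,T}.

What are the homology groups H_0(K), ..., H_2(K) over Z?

Order the vertices as P < Q < R < S < T. Listing each simplex with vertices in this order, K has dimension 2 with simplices:

  0-simplices (5): P, Q, R, S, T
  1-simplices (10): PQ, PR, PS, PT, QR, QS, QT, RS, RT, ST
  2-simplices (5): PQR, PQS, PST, QRT, RST

so the chain groups are C_0 ≅ Z^5, C_1 ≅ Z^10, C_2 ≅ Z^5.

Boundary ∂_1: C_1 → C_0 sends each edge [p,q] (with p < q) to q − p. For instance
  ∂QR = R − Q.
As a 5×10 matrix over Z this has rank 4, with invariant factors (1,1,1,1).

∂_2: C_2 → C_1 maps a triangle to the signed sum of its edges. For instance
  ∂PQR = QR − PR + PQ,
  ∂PQS = QS − PS + PQ.
The 10×5 boundary matrix has rank 5 and Smith normal form diag(1,1,1,1,1).

From H_k ≅ ker(∂_k) / im(∂_{k+1}) we obtain:

  H_0: rank C_0 − rank ∂_1 = 5 − 4 = 1, and the invariant factors of ∂_1 are all 1, so H_0 = Z.
  H_1: rank ker ∂_1 − rank ∂_2 = (10 − 4) − 5 = 1, and the invariant factors of ∂_2 are all 1, so H_1 = Z.
  H_2: rank ker ∂_2 − rank ∂_3 = (5 − 5) − 0 = 0, and there is no ∂_3, so H_2 = 0.

(K is a triangulation of the Möbius band.)

H_0 ≅ Z,  H_1 ≅ Z,  H_2 = 0.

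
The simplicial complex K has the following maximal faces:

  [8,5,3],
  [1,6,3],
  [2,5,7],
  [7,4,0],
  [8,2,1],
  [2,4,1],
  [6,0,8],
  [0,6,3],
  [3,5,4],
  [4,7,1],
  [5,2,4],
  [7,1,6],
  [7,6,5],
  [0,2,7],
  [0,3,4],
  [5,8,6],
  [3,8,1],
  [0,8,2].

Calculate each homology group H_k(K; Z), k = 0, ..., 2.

Order the vertices as 0 < 1 < 2 < 3 < 4 < 5 < 6 < 7 < 8. Listing each simplex with vertices in this order, K has dimension 2 with simplices:

  0-simplices (9): [0], [1], [2], [3], [4], [5], [6], [7], [8]
  1-simplices (27): (27 of them)
  2-simplices (18): [0,2,7], [0,2,8], [0,3,4], [0,3,6], [0,4,7], [0,6,8], [1,2,4], [1,2,8], [1,3,6], [1,3,8], [1,4,7], [1,6,7], [2,4,5], [2,5,7], [3,4,5], [3,5,8], [5,6,7], [5,6,8]

so the chain groups are C_0 ≅ Z^9, C_1 ≅ Z^27, C_2 ≅ Z^18.

∂_1: C_1 → C_0 maps an edge to its endpoints' difference, ∂[p,q] = q − p.
The 9×27 boundary matrix has rank 8 and Smith normal form diag(1,1,1,1,1,1,1,1).

∂_2: C_2 → C_1 acts by ∂[p,q,r] = [q,r] − [p,r] + [p,q]. For instance
  ∂[1,2,8] = [2,8] − [1,8] + [1,2],
  ∂[5,6,8] = [6,8] − [5,8] + [5,6].
As a 27×18 matrix over Z this has rank 18, with invariant factors (1,1,1,1,1,1,1,1,1,1,1,1,1,1,1,1,1,2).

Computing H_k = (kernel of ∂_k) / (image of ∂_{k+1}):

  H_0: rank C_0 − rank ∂_1 = 9 − 8 = 1, and the invariant factors of ∂_1 are all 1, so H_0 = Z.
  H_1: rank ker ∂_1 − rank ∂_2 = (27 − 8) − 18 = 1, and ∂_2 has invariant factor 2 > 1, so H_1 = Z ⊕ Z_2.
  H_2: rank ker ∂_2 − rank ∂_3 = (18 − 18) − 0 = 0, and there is no ∂_3, so H_2 = 0.

H_0 ≅ Z,  H_1 ≅ Z ⊕ Z_2,  H_2 = 0.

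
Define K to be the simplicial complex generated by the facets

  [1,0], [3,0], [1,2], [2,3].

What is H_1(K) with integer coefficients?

H_1 ≅ Z.

K has 4 vertices, 4 edges.
rank ∂_1 = 3, rank ∂_2 = 0 ⇒ b_1 = 4 − 3 − 0 = 1. So H_1 = Z.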